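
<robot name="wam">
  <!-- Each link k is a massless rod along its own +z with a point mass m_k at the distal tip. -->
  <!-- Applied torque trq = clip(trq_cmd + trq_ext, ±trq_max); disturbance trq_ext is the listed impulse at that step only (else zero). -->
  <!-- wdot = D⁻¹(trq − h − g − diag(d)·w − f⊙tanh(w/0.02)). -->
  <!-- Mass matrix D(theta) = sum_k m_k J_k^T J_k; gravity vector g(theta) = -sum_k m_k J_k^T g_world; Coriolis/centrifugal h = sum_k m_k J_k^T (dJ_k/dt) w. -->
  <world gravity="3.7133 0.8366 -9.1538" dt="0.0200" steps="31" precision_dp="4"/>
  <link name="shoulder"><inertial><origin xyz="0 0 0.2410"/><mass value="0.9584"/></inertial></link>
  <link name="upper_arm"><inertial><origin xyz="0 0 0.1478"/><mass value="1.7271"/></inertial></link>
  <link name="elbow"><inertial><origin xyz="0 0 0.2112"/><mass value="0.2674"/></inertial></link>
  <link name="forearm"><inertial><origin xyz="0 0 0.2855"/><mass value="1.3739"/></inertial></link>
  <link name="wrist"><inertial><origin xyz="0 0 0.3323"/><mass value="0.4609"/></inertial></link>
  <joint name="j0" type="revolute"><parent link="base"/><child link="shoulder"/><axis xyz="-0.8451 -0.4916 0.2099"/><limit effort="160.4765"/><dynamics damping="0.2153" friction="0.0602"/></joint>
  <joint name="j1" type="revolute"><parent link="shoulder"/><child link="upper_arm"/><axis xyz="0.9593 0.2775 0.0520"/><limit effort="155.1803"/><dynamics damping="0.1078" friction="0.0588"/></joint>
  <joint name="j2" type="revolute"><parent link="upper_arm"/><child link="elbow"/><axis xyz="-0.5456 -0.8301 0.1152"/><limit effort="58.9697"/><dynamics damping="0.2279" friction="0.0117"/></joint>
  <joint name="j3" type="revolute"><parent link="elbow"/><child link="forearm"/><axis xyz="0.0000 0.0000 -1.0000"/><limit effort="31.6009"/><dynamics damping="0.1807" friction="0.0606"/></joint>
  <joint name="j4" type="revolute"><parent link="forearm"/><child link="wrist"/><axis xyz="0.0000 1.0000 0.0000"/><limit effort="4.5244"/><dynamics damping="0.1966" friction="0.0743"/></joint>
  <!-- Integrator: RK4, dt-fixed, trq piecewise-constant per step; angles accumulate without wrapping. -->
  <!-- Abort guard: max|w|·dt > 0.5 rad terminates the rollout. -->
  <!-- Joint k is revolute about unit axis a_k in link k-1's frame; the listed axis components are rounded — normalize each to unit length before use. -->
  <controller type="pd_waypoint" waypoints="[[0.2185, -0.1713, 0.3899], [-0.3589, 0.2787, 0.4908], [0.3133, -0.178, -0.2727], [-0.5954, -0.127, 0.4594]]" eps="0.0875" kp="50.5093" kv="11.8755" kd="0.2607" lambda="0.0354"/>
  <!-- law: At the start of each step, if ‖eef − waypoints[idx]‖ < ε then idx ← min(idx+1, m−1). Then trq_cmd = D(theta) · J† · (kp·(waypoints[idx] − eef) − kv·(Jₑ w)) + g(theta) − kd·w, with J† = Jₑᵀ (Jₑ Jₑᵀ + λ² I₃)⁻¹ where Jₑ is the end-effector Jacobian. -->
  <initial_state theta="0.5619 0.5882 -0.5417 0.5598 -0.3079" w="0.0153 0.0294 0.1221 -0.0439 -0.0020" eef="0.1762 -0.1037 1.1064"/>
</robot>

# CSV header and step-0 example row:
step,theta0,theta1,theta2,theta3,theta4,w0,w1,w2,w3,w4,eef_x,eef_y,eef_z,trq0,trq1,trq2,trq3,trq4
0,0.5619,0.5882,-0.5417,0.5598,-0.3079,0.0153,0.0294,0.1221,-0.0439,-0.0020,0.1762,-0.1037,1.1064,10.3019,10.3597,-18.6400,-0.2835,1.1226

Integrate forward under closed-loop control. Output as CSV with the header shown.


step,theta0,theta1,theta2,theta3,theta4,w0,w1,w2,w3,w4,eef_x,eef_y,eef_z,trq0,trq1,trq2,trq3,trq4
1,0.5881,0.6216,-0.5482,0.5560,-0.3257,2.5715,3.2735,-0.7254,-0.3275,-1.6982,0.1757,-0.1037,1.1002,6.2618,6.7196,-12.7162,-0.2087,1.0152
2,0.6550,0.7067,-0.5671,0.5455,-0.3671,4.0822,5.2004,-1.1203,-0.7267,-2.3844,0.1787,-0.1044,1.0823,2.7105,4.0185,-7.6781,-0.1572,0.5545
3,0.7444,0.8209,-0.5905,0.5282,-0.4174,4.8256,6.1898,-1.1933,-1.0193,-2.6261,0.1857,-0.1053,1.0558,0.3189,1.3774,-3.0941,-0.1555,0.0227
4,0.8433,0.9482,-0.6139,0.5054,-0.4709,5.0681,6.5257,-1.1497,-1.2578,-2.7219,0.1963,-0.1056,1.0235,-1.0095,-1.3864,1.0524,-0.1585,-0.4637
5,0.9441,1.0779,-0.6363,0.4787,-0.5259,5.0175,6.4543,-1.0985,-1.3852,-2.7802,0.2096,-0.1053,0.9875,-1.6810,-4.1458,4.7085,-0.1656,-0.8690
6,1.0422,1.2037,-0.6580,0.4503,-0.5818,4.8082,6.1505,-1.0742,-1.4279,-2.8161,0.2245,-0.1041,0.9493,-1.9364,-6.7980,7.8597,-0.1601,-1.1911
7,1.1353,1.3223,-0.6795,0.4217,-0.6381,4.5220,5.7334,-1.0696,-1.4110,-2.8154,0.2403,-0.1024,0.9101,-1.9460,-9.2347,10.4958,-0.1347,-1.4388
8,1.2224,1.4320,-0.7009,0.3939,-0.6940,4.2062,5.2758,-1.0682,-1.3605,-2.7694,0.2562,-0.1004,0.8708,-1.8224,-11.3675,12.6159,-0.0875,-1.6219
9,1.3031,1.5327,-0.7222,0.3672,-0.7486,3.8868,4.8185,-1.0572,-1.2941,-2.6818,0.2717,-0.0984,0.8320,-1.6406,-13.1399,14.2374,-0.0222,-1.7486
10,1.3776,1.6244,-0.7432,0.3420,-0.8010,3.5774,4.3828,-1.0304,-1.2222,-2.5645,0.2863,-0.0964,0.7945,-1.4468,-14.5339,15.4002,0.0547,-1.8260
11,1.4461,1.7078,-0.7635,0.3183,-0.8510,3.2844,3.9779,-0.9871,-1.1499,-2.4316,0.2998,-0.0948,0.7585,-1.2664,-15.5649,16.1618,0.1366,-1.8608
12,1.5089,1.7834,-0.7827,0.2960,-0.8983,3.0100,3.6068,-0.9291,-1.0794,-2.2949,0.3118,-0.0936,0.7244,-1.1106,-16.2710,16.5888,0.2177,-1.8598
13,1.5665,1.8520,-0.8007,0.2752,-0.9428,2.7542,3.2691,-0.8597,-1.0114,-2.1626,0.3224,-0.0928,0.6924,-0.9821,-16.7023,16.7487,0.2941,-1.8297
14,1.6191,1.9142,-0.8172,0.2556,-0.9848,2.5160,2.9631,-0.7821,-0.9460,-2.0391,0.3313,-0.0925,0.6627,-0.8785,-16.9114,16.7040,0.3635,-1.7772
15,1.6672,1.9706,-0.8321,0.2374,-1.0244,2.2940,2.6864,-0.6993,-0.8828,-1.9263,0.3386,-0.0927,0.6352,-0.7958,-16.9486,16.5091,0.4249,-1.7081
16,1.7109,2.0218,-0.8453,0.2203,-1.0619,2.0868,2.4364,-0.6138,-0.8219,-1.8238,0.3444,-0.0934,0.6101,-0.7293,-16.8578,16.2093,0.4780,-1.6278
17,1.7507,2.0682,-0.8567,0.2045,-1.0974,1.8933,2.2108,-0.5274,-0.7630,-1.7304,0.3488,-0.0946,0.5871,-0.6749,-16.6759,15.8405,0.5235,-1.5407
18,1.7868,2.1103,-0.8664,0.1898,-1.1311,1.7123,2.0072,-0.4419,-0.7063,-1.6447,0.3518,-0.0961,0.5663,-0.6293,-16.4328,15.4307,0.5620,-1.4503
19,1.8193,2.1486,-0.8745,0.1763,-1.1632,1.5432,1.8234,-0.3584,-0.6519,-1.5649,0.3536,-0.0980,0.5475,-0.5898,-16.1516,15.0012,0.5944,-1.3595
20,1.8486,2.1833,-0.8809,0.1638,-1.1937,1.3854,1.6573,-0.2782,-0.5999,-1.4898,0.3544,-0.1002,0.5307,-0.5549,-15.8500,14.5672,0.6218,-1.2702
21,1.8748,2.2150,-0.8857,0.1523,-1.2228,1.2384,1.5071,-0.2020,-0.5506,-1.4181,0.3542,-0.1027,0.5156,-0.5235,-15.5407,14.1398,0.6448,-1.1840
22,1.8982,2.2437,-0.8890,0.1418,-1.2504,1.1021,1.3709,-0.1307,-0.5040,-1.3490,0.3532,-0.1054,0.5020,-0.4949,-15.2330,13.7266,0.6642,-1.1017
23,1.9190,2.2699,-0.8910,0.1321,-1.2767,0.9760,1.2471,-0.0647,-0.4604,-1.2821,0.3515,-0.1082,0.4900,-0.4689,-14.9333,13.3322,0.6806,-1.0239
24,1.9374,2.2937,-0.8917,0.1233,-1.3016,0.8598,1.1341,-0.0050,-0.4201,-1.2172,0.3492,-0.1112,0.4793,-0.4454,-14.6460,12.9605,0.6946,-0.9508
25,1.9535,2.3153,-0.8913,0.1153,-1.3253,0.7523,1.0281,0.0456,-0.3843,-1.1553,0.3464,-0.1142,0.4698,-0.4247,-14.3773,12.6187,0.7068,-0.8823
26,1.9676,2.3349,-0.8900,0.1080,-1.3478,0.6540,0.9309,0.0902,-0.3511,-1.0945,0.3432,-0.1173,0.4614,-0.4070,-14.1236,12.3001,0.7170,-0.8188
27,1.9797,2.3526,-0.8878,0.1012,-1.3691,0.5647,0.8422,0.1296,-0.3201,-1.0350,0.3397,-0.1203,0.4540,-0.3922,-13.8845,12.0029,0.7253,-0.7600
28,1.9902,2.3686,-0.8848,0.0951,-1.3892,0.4840,0.7611,0.1636,-0.2913,-0.9771,0.3360,-0.1233,0.4474,-0.3800,-13.6607,11.7272,0.7322,-0.7057
29,1.9992,2.3831,-0.8813,0.0896,-1.4081,0.4113,0.6869,0.1923,-0.2649,-0.9211,0.3320,-0.1263,0.4417,-0.3703,-13.4525,11.4726,0.7378,-0.6555
30,2.0068,2.3962,-0.8772,0.0845,-1.4260,0.3462,0.6188,0.2159,-0.2406,-0.8673,0.3280,-0.1292,0.4366,-0.3629,-13.2597,11.2383,0.7424,-0.6091
31,2.0131,2.4079,-0.8727,0.0799,-1.4428,0.2881,0.5565,0.2346,-0.2182,-0.8157,0.3238,-0.1319,0.4321,,,,,


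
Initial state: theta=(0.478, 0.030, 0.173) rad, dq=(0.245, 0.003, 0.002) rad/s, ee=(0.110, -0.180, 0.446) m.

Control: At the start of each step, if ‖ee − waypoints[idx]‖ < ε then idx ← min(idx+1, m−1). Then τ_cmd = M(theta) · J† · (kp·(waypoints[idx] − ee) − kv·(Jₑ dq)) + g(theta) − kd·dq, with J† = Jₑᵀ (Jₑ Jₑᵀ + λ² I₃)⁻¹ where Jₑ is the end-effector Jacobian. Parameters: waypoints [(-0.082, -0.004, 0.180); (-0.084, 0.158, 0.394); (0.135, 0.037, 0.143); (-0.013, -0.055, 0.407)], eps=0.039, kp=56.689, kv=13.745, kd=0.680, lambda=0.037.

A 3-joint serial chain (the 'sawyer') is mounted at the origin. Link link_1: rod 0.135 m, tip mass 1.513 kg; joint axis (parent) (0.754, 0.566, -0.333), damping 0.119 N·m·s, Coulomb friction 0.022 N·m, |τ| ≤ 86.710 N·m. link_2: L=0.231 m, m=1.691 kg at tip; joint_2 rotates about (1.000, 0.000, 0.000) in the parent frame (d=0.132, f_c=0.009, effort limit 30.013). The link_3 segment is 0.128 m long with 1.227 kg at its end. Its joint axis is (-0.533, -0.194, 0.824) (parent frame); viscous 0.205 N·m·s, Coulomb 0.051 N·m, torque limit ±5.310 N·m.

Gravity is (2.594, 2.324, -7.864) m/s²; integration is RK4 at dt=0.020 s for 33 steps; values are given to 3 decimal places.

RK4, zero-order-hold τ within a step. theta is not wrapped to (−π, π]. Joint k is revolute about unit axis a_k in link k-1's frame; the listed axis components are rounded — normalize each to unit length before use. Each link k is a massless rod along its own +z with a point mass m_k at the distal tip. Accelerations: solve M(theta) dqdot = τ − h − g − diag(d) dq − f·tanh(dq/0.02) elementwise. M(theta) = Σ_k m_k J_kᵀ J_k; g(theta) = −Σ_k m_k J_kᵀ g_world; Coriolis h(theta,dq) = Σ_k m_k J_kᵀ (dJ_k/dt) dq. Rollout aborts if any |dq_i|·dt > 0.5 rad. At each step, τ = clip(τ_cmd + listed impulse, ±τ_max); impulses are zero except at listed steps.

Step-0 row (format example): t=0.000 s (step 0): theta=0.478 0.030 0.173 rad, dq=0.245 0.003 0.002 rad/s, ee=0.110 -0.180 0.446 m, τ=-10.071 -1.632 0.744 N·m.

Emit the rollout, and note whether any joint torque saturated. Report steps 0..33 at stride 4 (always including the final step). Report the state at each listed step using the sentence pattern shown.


t=0.080 s (step 4): theta=0.444 0.071 0.179 rad, dq=-0.846 0.640 -1.179 rad/s, ee=0.100 -0.181 0.448 m, τ=-5.687 -1.082 1.293 N·m.
t=0.160 s (step 8): theta=0.382 0.111 0.163 rad, dq=-0.941 -1.226 -14.961 rad/s, ee=0.086 -0.172 0.454 m, τ=-11.686 -1.989 5.310 N·m.
t=0.240 s (step 12): theta=0.359 0.058 0.071 rad, dq=-0.477 -2.102 -14.568 rad/s, ee=0.086 -0.152 0.462 m, τ=-11.423 -0.219 5.310 N·m.
t=0.320 s (step 16): theta=0.357 -0.023 0.035 rad, dq=-0.208 -2.402 -14.183 rad/s, ee=0.090 -0.126 0.469 m, τ=-11.250 0.706 5.310 N·m.
t=0.400 s (step 20): theta=0.371 -0.114 0.032 rad, dq=-0.033 -2.498 -13.934 rad/s, ee=0.098 -0.099 0.473 m, τ=-11.094 1.408 5.310 N·m.
t=0.480 s (step 24): theta=0.396 -0.210 0.052 rad, dq=0.064 -2.474 -13.728 rad/s, ee=0.108 -0.074 0.474 m, τ=-10.745 2.056 5.310 N·m.
t=0.560 s (step 28): theta=0.431 -0.305 0.087 rad, dq=0.106 -2.372 -13.536 rad/s, ee=0.119 -0.051 0.471 m, τ=-10.149 2.685 5.310 N·m.
t=0.640 s (step 32): theta=0.472 -0.397 0.134 rad, dq=0.110 -2.216 -13.354 rad/s, ee=0.132 -0.032 0.466 m, τ=-9.342 3.268 5.310 N·m.
t=0.660 s (step 33): theta=0.488 -0.413 0.253 rad, dq=1.206 -0.500 13.864 rad/s, ee=0.133 -0.024 0.464 m.
any joint saturated: yes


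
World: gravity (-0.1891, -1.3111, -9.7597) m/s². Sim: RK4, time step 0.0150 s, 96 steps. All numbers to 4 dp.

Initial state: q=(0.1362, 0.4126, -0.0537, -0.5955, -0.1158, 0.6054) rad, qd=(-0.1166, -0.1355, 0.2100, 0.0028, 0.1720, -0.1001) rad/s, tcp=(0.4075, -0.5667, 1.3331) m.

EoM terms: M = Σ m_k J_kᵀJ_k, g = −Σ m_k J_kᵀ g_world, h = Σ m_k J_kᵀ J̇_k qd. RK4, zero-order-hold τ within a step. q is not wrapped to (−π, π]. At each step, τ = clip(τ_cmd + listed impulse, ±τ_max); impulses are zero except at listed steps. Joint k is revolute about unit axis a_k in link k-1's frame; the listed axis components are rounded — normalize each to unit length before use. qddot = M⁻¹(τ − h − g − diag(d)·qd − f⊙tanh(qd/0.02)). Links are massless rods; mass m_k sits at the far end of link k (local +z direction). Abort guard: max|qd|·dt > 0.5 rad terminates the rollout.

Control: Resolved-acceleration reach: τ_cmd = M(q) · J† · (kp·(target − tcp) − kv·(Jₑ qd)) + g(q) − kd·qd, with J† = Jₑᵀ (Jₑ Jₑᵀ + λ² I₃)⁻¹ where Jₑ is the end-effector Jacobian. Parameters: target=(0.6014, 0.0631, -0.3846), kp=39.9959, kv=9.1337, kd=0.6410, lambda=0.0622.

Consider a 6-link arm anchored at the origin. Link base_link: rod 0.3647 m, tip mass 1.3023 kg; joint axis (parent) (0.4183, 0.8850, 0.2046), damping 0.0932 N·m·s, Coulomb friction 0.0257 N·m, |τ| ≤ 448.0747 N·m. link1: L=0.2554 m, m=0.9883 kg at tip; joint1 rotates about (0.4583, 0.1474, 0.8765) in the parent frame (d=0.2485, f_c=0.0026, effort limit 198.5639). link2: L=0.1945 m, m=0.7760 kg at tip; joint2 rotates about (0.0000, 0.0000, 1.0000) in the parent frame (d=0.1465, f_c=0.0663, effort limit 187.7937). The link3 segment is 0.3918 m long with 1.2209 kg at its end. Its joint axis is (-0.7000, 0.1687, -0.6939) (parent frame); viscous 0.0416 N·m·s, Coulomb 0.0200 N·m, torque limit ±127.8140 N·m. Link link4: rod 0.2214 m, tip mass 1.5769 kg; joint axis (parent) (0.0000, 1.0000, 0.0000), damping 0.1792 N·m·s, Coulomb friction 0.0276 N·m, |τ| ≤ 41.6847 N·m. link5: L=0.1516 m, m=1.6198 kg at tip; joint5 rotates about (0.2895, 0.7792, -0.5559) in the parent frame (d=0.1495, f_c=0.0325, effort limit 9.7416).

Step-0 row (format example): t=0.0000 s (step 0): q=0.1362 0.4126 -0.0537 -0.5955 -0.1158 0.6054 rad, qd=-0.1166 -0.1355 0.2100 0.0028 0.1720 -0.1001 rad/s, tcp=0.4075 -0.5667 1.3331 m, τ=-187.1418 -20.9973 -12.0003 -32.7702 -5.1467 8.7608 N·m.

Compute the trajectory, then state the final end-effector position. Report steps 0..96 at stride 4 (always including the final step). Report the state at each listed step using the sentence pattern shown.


t=0.0600 s (step 4): q=-0.1029 0.6623 -0.1027 -1.0106 0.0383 0.7761 rad, qd=-5.9475 6.3917 -5.1390 -12.5562 2.5054 3.3851 rad/s, tcp=0.3958 -0.5224 1.2450 m, τ=46.5912 38.2668 21.9055 -30.9382 0.4012 3.6722 N·m.
t=0.1200 s (step 8): q=-0.4055 0.9171 -0.4779 -1.8719 -0.0308 0.9619 rad, qd=-4.2251 3.4533 -7.4175 -14.3242 -4.6626 1.4184 rad/s, tcp=0.3653 -0.4410 1.0256 m, τ=41.3992 39.0214 35.1226 -15.3575 2.5077 1.1225 N·m.
t=0.1800 s (step 12): q=-0.6144 1.1730 -0.9483 -2.5353 -0.4947 0.8695 rad, qd=-2.6624 5.6170 -7.2196 -6.1702 -9.7756 -4.1540 rad/s, tcp=0.3649 -0.3449 0.7420 m, τ=34.6848 11.8711 20.4727 -1.1211 16.8791 4.0194 N·m.
t=0.2400 s (step 16): q=-0.6898 1.5211 -1.3259 -2.7708 -1.0203 0.6074 rad, qd=0.2223 5.9345 -5.5270 -2.4619 -7.3725 -3.8362 rad/s, tcp=0.3454 -0.2054 0.4688 m, τ=55.6527 1.8423 5.3702 5.9008 23.4033 5.2934 N·m.
t=0.3000 s (step 20): q=-0.5805 1.8491 -1.5822 -2.8703 -1.3620 0.4191 rad, qd=3.4367 4.5473 -2.3664 -0.7466 -3.9805 -2.4088 rad/s, tcp=0.3147 -0.0772 0.2921 m, τ=51.7170 -3.5293 -3.4921 8.8309 17.6585 4.0217 N·m.
t=0.3600 s (step 24): q=-0.2873 2.0236 -1.5936 -2.8787 -1.4998 0.3158 rad, qd=6.1573 1.0709 1.8515 0.3407 -0.7699 -1.0458 rad/s, tcp=0.3304 0.0045 0.1836 m, τ=15.9158 -8.9314 -8.1128 9.0743 4.4225 1.1190 N·m.
t=0.4200 s (step 28): q=0.1227 1.9740 -1.4051 -2.8511 -1.4872 0.2816 rad, qd=7.2053 -2.6727 4.0784 0.3970 0.8657 -0.1455 rad/s, tcp=0.3855 0.0554 0.0736 m, τ=-32.6245 -9.8659 -4.2900 2.3225 -7.5611 -1.0595 N·m.
t=0.4800 s (step 32): q=0.5448 1.7220 -1.1531 -2.8624 -1.4262 0.2853 rad, qd=6.7009 -5.4996 3.9711 -0.9838 0.9800 0.2512 rad/s, tcp=0.4398 0.0902 -0.0489 m, τ=-63.0685 -3.7607 5.6994 -8.2628 -13.3013 -1.8372 N·m.
t=0.5400 s (step 36): q=0.9122 1.3542 -0.9680 -2.9802 -1.3856 0.3108 rad, qd=5.4506 -6.3414 1.8773 -2.9223 0.3004 0.5327 rad/s, tcp=0.4769 0.1117 -0.1676 m, τ=-76.6968 0.9828 13.9377 -14.1954 -15.5145 -2.2255 N·m.
t=0.6000 s (step 40): q=1.1884 1.0135 -0.9285 -3.1757 -1.3914 0.3458 rad, qd=3.7147 -4.7173 -0.3797 -3.2723 -0.3705 0.5282 rad/s, tcp=0.4954 0.1219 -0.2707 m, τ=-81.0013 1.0895 17.5525 -14.4985 -16.6048 -2.4922 N·m.
t=0.6600 s (step 44): q=1.3617 0.7927 -0.9742 -3.3437 -1.4144 0.3719 rad, qd=2.1267 -2.7208 -0.9722 -2.2987 -0.3028 0.3271 rad/s, tcp=0.5014 0.1244 -0.3510 m, τ=-77.6257 -0.3435 16.9299 -12.1521 -16.5981 -2.5050 N·m.
t=0.7200 s (step 48): q=1.4538 0.6691 -1.0258 -3.4512 -1.4244 0.3875 rad, qd=1.0104 -1.5004 -0.7240 -1.3501 -0.0354 0.1888 rad/s, tcp=0.5047 0.1214 -0.4049 m, τ=-69.0569 -0.8579 14.8844 -9.6972 -15.4131 -2.3421 N·m.
t=0.7800 s (step 52): q=1.4915 0.6006 -1.0588 -3.5122 -1.4222 0.3967 rad, qd=0.3000 -0.8413 -0.3990 -0.7400 0.0858 0.1104 rad/s, tcp=0.5112 0.1145 -0.4351 m, τ=-59.0331 -0.5363 12.9450 -7.8529 -13.6784 -2.1062 N·m.
t=0.8400 s (step 56): q=1.4959 0.5615 -1.0752 -3.5453 -1.4165 0.4014 rad, qd=-0.1110 -0.4981 -0.1688 -0.4016 0.0914 0.0495 rad/s, tcp=0.5218 0.1053 -0.4467 m, τ=-50.2098 0.0509 11.4536 -6.5759 -12.0231 -1.8758 N·m.
t=0.9000 s (step 60): q=1.4824 0.5374 -1.0810 -3.5638 -1.4121 0.4033 rad, qd=-0.3159 -0.3181 -0.0405 -0.2345 0.0507 0.0182 rad/s, tcp=0.5354 0.0956 -0.4462 m, τ=-43.6271 0.5314 10.3807 -5.7076 -10.7168 -1.7012 N·m.
t=0.9600 s (step 64): q=1.4607 0.5220 -1.0819 -3.5754 -1.4105 0.4044 rad, qd=-0.3940 -0.1943 -0.0106 -0.1689 0.0100 0.0043 rad/s, tcp=0.5499 0.0865 -0.4387 m, τ=-39.3402 0.7587 9.6561 -5.1336 -9.8031 -1.5792 N·m.
t=1.0200 s (step 68): q=1.4369 0.5125 -1.0817 -3.5841 -1.4106 0.4050 rad, qd=-0.3911 -0.1226 0.0100 -0.1247 -0.0098 0.0084 rad/s, tcp=0.5636 0.0789 -0.4283 m, τ=-37.0336 0.7761 9.1983 -4.8434 -9.2394 -1.5020 N·m.
t=1.0800 s (step 72): q=1.4146 0.5070 -1.0813 -3.5909 -1.4112 0.4045 rad, qd=-0.3461 -0.0728 0.0160 -0.0941 -0.0157 0.0045 rad/s, tcp=0.5754 0.0728 -0.4174 m, τ=-36.1392 0.6297 8.9294 -4.7484 -8.9180 -1.4419 N·m.
t=1.1400 s (step 76): q=1.3956 0.5040 -1.0807 -3.5960 -1.4121 0.4040 rad, qd=-0.2822 -0.0388 0.0176 -0.0677 -0.0165 0.0034 rad/s, tcp=0.5849 0.0683 -0.4076 m, τ=-36.1617 0.3936 8.7912 -4.7860 -8.7595 -1.3990 N·m.
t=1.2000 s (step 80): q=1.3806 0.5026 -1.0800 -3.5996 -1.4129 0.4034 rad, qd=-0.2149 -0.0163 0.0178 -0.0445 -0.0153 0.0030 rad/s, tcp=0.5921 0.0651 -0.3995 m, τ=-36.7114 0.1251 8.7397 -4.9002 -8.7052 -1.3682 N·m.
t=1.2600 s (step 84): q=1.3696 0.5024 -1.0794 -3.6019 -1.4137 0.4029 rad, qd=-0.1529 -0.0023 0.0171 -0.0257 -0.0135 0.0026 rad/s, tcp=0.5971 0.0631 -0.3932 m, τ=-37.5025 -0.1353 8.7417 -5.0458 -8.7138 -1.3469 N·m.
t=1.3200 s (step 88): q=1.3619 0.5028 -1.0789 -3.6033 -1.4143 0.4022 rad, qd=-0.1007 0.0053 0.0152 -0.0123 -0.0118 0.0021 rad/s, tcp=0.6004 0.0619 -0.3888 m, τ=-38.3439 -0.3639 8.7727 -5.1909 -8.7565 -1.3333 N·m.
t=1.3800 s (step 92): q=1.3571 0.5035 -1.0786 -3.6041 -1.4148 0.4015 rad, qd=-0.0596 0.0084 0.0125 -0.0039 -0.0103 0.0016 rad/s, tcp=0.6024 0.0614 -0.3858 m, τ=-39.1223 -0.5503 8.8159 -5.3173 -8.8142 -1.3258 N·m.
t=1.4400 s (step 96): q=1.3544 0.5043 -1.0784 -3.6045 -1.4153 0.4008 rad, qd=-0.0294 0.0085 0.0099 0.0009 -0.0089 0.0015 rad/s, tcp=0.6034 0.0612 -0.3840 m.
final tcp position (m): 0.6034 0.0612 -0.3840


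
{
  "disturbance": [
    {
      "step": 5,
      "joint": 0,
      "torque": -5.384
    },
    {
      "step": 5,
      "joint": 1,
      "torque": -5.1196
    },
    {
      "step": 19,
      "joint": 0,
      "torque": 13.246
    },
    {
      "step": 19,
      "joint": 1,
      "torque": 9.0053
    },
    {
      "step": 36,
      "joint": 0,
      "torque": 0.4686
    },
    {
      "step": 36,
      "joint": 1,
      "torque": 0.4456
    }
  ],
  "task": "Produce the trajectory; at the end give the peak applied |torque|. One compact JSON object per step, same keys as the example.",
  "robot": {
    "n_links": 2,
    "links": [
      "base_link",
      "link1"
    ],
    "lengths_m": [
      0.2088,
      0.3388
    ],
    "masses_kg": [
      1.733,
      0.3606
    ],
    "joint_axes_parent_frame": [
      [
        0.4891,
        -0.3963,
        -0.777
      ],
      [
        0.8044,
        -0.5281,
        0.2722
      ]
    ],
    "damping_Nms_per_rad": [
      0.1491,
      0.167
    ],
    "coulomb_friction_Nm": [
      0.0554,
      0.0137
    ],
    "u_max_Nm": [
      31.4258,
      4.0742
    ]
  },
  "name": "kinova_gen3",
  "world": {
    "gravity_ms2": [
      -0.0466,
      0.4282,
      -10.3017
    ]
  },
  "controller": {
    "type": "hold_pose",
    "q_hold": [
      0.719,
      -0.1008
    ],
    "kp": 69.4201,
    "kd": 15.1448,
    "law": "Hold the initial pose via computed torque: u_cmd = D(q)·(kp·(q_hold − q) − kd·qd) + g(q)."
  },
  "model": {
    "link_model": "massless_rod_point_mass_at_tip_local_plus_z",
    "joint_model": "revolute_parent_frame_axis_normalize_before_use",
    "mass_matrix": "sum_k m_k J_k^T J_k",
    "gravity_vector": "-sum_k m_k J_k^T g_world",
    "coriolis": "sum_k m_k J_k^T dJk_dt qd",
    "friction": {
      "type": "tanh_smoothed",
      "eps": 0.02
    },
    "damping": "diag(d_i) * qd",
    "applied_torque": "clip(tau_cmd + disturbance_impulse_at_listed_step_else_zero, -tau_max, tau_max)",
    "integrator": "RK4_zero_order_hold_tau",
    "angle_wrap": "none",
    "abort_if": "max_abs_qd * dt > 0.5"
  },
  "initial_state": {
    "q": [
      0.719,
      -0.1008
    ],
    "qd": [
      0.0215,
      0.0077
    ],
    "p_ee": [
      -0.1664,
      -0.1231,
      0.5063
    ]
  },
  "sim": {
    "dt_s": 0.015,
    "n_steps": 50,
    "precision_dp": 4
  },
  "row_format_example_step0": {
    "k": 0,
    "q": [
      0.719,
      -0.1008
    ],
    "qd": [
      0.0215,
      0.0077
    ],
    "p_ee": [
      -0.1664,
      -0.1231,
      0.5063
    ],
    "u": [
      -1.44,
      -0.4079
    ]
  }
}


{"k":1,"q":[0.7192,-0.1006],"qd":[0.007,0.0124],"p_ee":[-0.1665,-0.1231,0.5063],"u":[-1.4289,-0.4032]}
{"k":2,"q":[0.7192,-0.1004],"qd":[0.0033,0.0081],"p_ee":[-0.1665,-0.1231,0.5063],"u":[-1.4233,-0.3993]}
{"k":3,"q":[0.7193,-0.1004],"qd":[0.0017,0.0045],"p_ee":[-0.1666,-0.1231,0.5063],"u":[-1.4198,-0.3967]}
{"k":4,"q":[0.7193,-0.1003],"qd":[0.0008,0.0022],"p_ee":[-0.1666,-0.1231,0.5063],"u":[-1.4177,-0.395]}
{"k":5,"q":[0.7193,-0.1003],"qd":[0.0002,0.0007],"p_ee":[-0.1666,-0.1231,0.5062],"u":[-6.8004,-4.0742]}
{"k":6,"q":[0.7137,-0.1051],"qd":[-0.7414,-0.6366],"p_ee":[-0.1636,-0.1219,0.5075],"u":[-0.1592,0.4661]}
{"k":7,"q":[0.704,-0.1133],"qd":[-0.5498,-0.4678],"p_ee":[-0.1584,-0.1198,0.5095],"u":[-0.3765,0.316]}
{"k":8,"q":[0.697,-0.1194],"qd":[-0.3909,-0.3386],"p_ee":[-0.1545,-0.1181,0.511],"u":[-0.5597,0.1913]}
{"k":9,"q":[0.6921,-0.1237],"qd":[-0.2609,-0.239],"p_ee":[-0.1519,-0.117,0.512],"u":[-0.7139,0.0876]}
{"k":10,"q":[0.689,-0.1267],"qd":[-0.1559,-0.1622],"p_ee":[-0.1501,-0.1162,0.5126],"u":[-0.8436,0.0012]}
{"k":11,"q":[0.6873,-0.1287],"qd":[-0.0722,-0.103],"p_ee":[-0.149,-0.1157,0.513],"u":[-0.9526,-0.0707]}
{"k":12,"q":[0.6867,-0.1299],"qd":[-0.0101,-0.0537],"p_ee":[-0.1485,-0.1155,0.5132],"u":[-1.0425,-0.1306]}
{"k":13,"q":[0.6867,-0.1303],"qd":[0.0139,0.0068],"p_ee":[-0.1484,-0.1155,0.5132],"u":[-1.1048,-0.1791]}
{"k":14,"q":[0.6871,-0.1299],"qd":[0.0293,0.0458],"p_ee":[-0.1486,-0.1155,0.5131],"u":[-1.149,-0.2138]}
{"k":15,"q":[0.6876,-0.129],"qd":[0.0398,0.0735],"p_ee":[-0.149,-0.1157,0.513],"u":[-1.1842,-0.2415]}
{"k":16,"q":[0.6882,-0.1277],"qd":[0.0478,0.0922],"p_ee":[-0.1496,-0.116,0.5128],"u":[-1.2132,-0.2642]}
{"k":17,"q":[0.689,-0.1263],"qd":[0.0537,0.104],"p_ee":[-0.1502,-0.1163,0.5126],"u":[-1.2373,-0.2829]}
{"k":18,"q":[0.6898,-0.1246],"qd":[0.0578,0.1107],"p_ee":[-0.1509,-0.1166,0.5123],"u":[-1.2573,-0.2982]}
{"k":19,"q":[0.6907,-0.123],"qd":[0.0602,0.1137],"p_ee":[-0.1517,-0.1169,0.5121],"u":[11.9722,4.0742]}
{"k":20,"q":[0.7226,-0.1404],"qd":[4.0994,-2.3184],"p_ee":[-0.156,-0.119,0.51],"u":[-4.3786,-1.4046]}
{"k":21,"q":[0.7736,-0.1663],"qd":[2.7454,-1.1942],"p_ee":[-0.1635,-0.1226,0.5063],"u":[-3.8445,-1.307]}
{"k":22,"q":[0.8075,-0.1789],"qd":[1.8036,-0.5212],"p_ee":[-0.1698,-0.1254,0.5032],"u":[-3.4116,-1.1923]}
{"k":23,"q":[0.8295,-0.1836],"qd":[1.1407,-0.1264],"p_ee":[-0.1749,-0.1274,0.5008],"u":[-3.0586,-1.0756]}
{"k":24,"q":[0.843,-0.1838],"qd":[0.6751,0.0873],"p_ee":[-0.1789,-0.1289,0.499],"u":[-2.7691,-0.9625]}
{"k":25,"q":[0.8506,-0.1817],"qd":[0.3492,0.1862],"p_ee":[-0.1818,-0.1298,0.4978],"u":[-2.5305,-0.8561]}
{"k":26,"q":[0.8541,-0.1785],"qd":[0.1143,0.2296],"p_ee":[-0.1838,-0.1304,0.497],"u":[-2.3333,-0.7624]}
{"k":27,"q":[0.8545,-0.175],"qd":[-0.0439,0.2297],"p_ee":[-0.185,-0.1307,0.4965],"u":[-2.1749,-0.6813]}
{"k":28,"q":[0.8533,-0.172],"qd":[-0.118,0.177],"p_ee":[-0.1855,-0.1308,0.4964],"u":[-2.0638,-0.6132]}
{"k":29,"q":[0.8511,-0.1696],"qd":[-0.1733,0.1352],"p_ee":[-0.1856,-0.1308,0.4964],"u":[-1.9709,-0.5567]}
{"k":30,"q":[0.8482,-0.1679],"qd":[-0.2136,0.1024],"p_ee":[-0.1852,-0.1307,0.4966],"u":[-1.8933,-0.5101]}
{"k":31,"q":[0.8448,-0.1665],"qd":[-0.2417,0.0769],"p_ee":[-0.1846,-0.1304,0.497],"u":[-1.8285,-0.4717]}
{"k":32,"q":[0.8411,-0.1655],"qd":[-0.2601,0.0575],"p_ee":[-0.1838,-0.1301,0.4974],"u":[-1.7745,-0.4402]}
{"k":33,"q":[0.8371,-0.1648],"qd":[-0.2709,0.043],"p_ee":[-0.1828,-0.1298,0.4978],"u":[-1.7294,-0.4145]}
{"k":34,"q":[0.833,-0.1642],"qd":[-0.2759,0.0327],"p_ee":[-0.1818,-0.1294,0.4983],"u":[-1.6919,-0.3936]}
{"k":35,"q":[0.8289,-0.1638],"qd":[-0.2764,0.026],"p_ee":[-0.1807,-0.129,0.4988],"u":[-1.6607,-0.3769]}
{"k":36,"q":[0.8247,-0.1634],"qd":[-0.2734,0.0221],"p_ee":[-0.1795,-0.1286,0.4993],"u":[-1.1662,0.0819]}
{"k":37,"q":[0.8207,-0.1619],"qd":[-0.2589,0.179],"p_ee":[-0.1788,-0.1283,0.4997],"u":[-1.7242,-0.4558]}
{"k":38,"q":[0.817,-0.1597],"qd":[-0.2416,0.1194],"p_ee":[-0.1784,-0.1281,0.5],"u":[-1.6891,-0.4273]}
{"k":39,"q":[0.8135,-0.1582],"qd":[-0.2294,0.0794],"p_ee":[-0.1777,-0.1279,0.5003],"u":[-1.6592,-0.4051]}
{"k":40,"q":[0.8101,-0.1572],"qd":[-0.2199,0.0528],"p_ee":[-0.177,-0.1276,0.5006],"u":[-1.634,-0.3877]}
{"k":41,"q":[0.8069,-0.1565],"qd":[-0.2116,0.0355],"p_ee":[-0.1763,-0.1273,0.501],"u":[-1.6127,-0.374]}
{"k":42,"q":[0.8038,-0.1561],"qd":[-0.2041,0.025],"p_ee":[-0.1755,-0.127,0.5013],"u":[-1.5948,-0.3635]}
{"k":43,"q":[0.8008,-0.1558],"qd":[-0.197,0.0195],"p_ee":[-0.1747,-0.1267,0.5017],"u":[-1.5799,-0.3556]}
{"k":44,"q":[0.7979,-0.1555],"qd":[-0.1897,0.017],"p_ee":[-0.1739,-0.1264,0.5021],"u":[-1.5675,-0.3497]}
{"k":45,"q":[0.7951,-0.1552],"qd":[-0.1821,0.0162],"p_ee":[-0.1731,-0.1261,0.5024],"u":[-1.5572,-0.3452]}
{"k":46,"q":[0.7924,-0.155],"qd":[-0.1739,0.0161],"p_ee":[-0.1724,-0.1259,0.5027],"u":[-1.5487,-0.3418]}
{"k":47,"q":[0.7899,-0.1548],"qd":[-0.1654,0.0163],"p_ee":[-0.1717,-0.1256,0.503],"u":[-1.5416,-0.3393]}
{"k":48,"q":[0.7874,-0.1545],"qd":[-0.1567,0.0167],"p_ee":[-0.1711,-0.1254,0.5033],"u":[-1.5358,-0.3375]}
{"k":49,"q":[0.7852,-0.1543],"qd":[-0.1479,0.0172],"p_ee":[-0.1705,-0.1251,0.5036],"u":[-1.531,-0.3363]}
{"k":50,"q":[0.783,-0.154],"qd":[-0.1392,0.0177],"p_ee":[-0.1699,-0.1249,0.5038]}
{"summary": "max |u| (N\u00b7m): 11.9722"}


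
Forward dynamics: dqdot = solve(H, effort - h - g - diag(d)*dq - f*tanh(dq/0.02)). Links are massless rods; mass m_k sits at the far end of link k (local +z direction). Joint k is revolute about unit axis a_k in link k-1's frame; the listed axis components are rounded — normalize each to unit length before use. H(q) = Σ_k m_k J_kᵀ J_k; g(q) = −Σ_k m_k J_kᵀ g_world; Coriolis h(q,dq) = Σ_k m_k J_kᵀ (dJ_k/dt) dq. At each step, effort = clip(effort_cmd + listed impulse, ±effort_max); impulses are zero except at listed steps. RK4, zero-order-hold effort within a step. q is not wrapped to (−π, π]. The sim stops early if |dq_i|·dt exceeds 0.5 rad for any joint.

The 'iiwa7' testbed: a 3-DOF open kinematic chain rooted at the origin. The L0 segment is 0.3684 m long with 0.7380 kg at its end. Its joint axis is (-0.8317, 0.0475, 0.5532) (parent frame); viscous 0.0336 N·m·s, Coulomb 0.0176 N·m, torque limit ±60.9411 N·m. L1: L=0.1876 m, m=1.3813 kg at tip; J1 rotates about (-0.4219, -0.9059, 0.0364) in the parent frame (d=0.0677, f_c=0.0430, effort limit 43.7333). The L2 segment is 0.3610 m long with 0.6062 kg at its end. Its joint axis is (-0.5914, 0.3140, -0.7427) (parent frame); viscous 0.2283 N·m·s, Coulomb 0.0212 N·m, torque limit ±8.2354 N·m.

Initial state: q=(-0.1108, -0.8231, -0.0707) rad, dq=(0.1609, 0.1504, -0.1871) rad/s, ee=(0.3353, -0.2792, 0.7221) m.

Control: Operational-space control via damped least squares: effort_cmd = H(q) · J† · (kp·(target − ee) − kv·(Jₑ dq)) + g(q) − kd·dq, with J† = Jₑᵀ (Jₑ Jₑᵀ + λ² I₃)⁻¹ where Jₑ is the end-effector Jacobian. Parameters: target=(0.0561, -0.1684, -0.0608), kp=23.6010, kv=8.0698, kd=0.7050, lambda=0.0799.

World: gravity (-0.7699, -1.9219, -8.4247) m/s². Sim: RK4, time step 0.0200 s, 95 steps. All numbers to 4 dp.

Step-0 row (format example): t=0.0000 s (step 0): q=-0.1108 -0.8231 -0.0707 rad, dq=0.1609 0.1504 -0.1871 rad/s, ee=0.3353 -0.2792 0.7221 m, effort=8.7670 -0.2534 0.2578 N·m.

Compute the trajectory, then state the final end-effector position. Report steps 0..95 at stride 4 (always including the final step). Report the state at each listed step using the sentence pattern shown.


t=0.0800 s (step 4): q=-0.0629 -0.8742 -0.1589 rad, dq=0.8954 -1.1751 -1.2923 rad/s, ee=0.3492 -0.2674 0.7080 m, effort=7.9793 2.5761 0.6607 N·m.
t=0.1600 s (step 8): q=0.0262 -0.9902 -0.2674 rad, dq=1.3104 -1.6603 -1.4055 rad/s, ee=0.3845 -0.2376 0.6699 m, effort=6.1080 3.6016 0.3959 N·m.
t=0.2400 s (step 12): q=0.1429 -1.1324 -0.3802 rad, dq=1.5899 -1.8712 -1.3967 rad/s, ee=0.4215 -0.1931 0.6177 m, effort=3.7788 3.9740 0.1523 N·m.
t=0.3200 s (step 16): q=0.2771 -1.2868 -0.4875 rad, dq=1.7521 -1.9804 -1.2776 rad/s, ee=0.4501 -0.1419 0.5552 m, effort=1.5238 4.0686 -0.0617 N·m.
t=0.4000 s (step 20): q=0.4206 -1.4483 -0.5825 rad, dq=1.8273 -2.0560 -1.0926 rad/s, ee=0.4654 -0.0928 0.4854 m, effort=-0.3088 4.0355 -0.2297 N·m.
t=0.4800 s (step 24): q=0.5678 -1.6153 -0.6612 rad, dq=1.8477 -2.1189 -0.8721 rad/s, ee=0.4656 -0.0528 0.4124 m, effort=-1.6497 3.9253 -0.3593 N·m.
t=0.5600 s (step 28): q=0.7152 -1.7868 -0.7214 rad, dq=1.8337 -2.1638 -0.6330 rad/s, ee=0.4516 -0.0260 0.3411 m, effort=-2.5584 3.7425 -0.4664 N·m.
t=0.6400 s (step 32): q=0.8603 -1.9606 -0.7622 rad, dq=1.7903 -2.1722 -0.3884 rad/s, ee=0.4256 -0.0134 0.2767 m, effort=-3.1210 3.4816 -0.5611 N·m.
t=0.7200 s (step 36): q=1.0006 -2.1329 -0.7838 rad, dq=1.7092 -2.1241 -0.1540 rad/s, ee=0.3909 -0.0136 0.2233 m, effort=-3.4178 3.1489 -0.6447 N·m.
t=0.8000 s (step 40): q=1.1324 -2.2987 -0.7880 rad, dq=1.5792 -2.0042 0.0275 rad/s, ee=0.3515 -0.0235 0.1833 m, effort=-3.5182 2.7660 -0.6917 N·m.
t=0.8800 s (step 44): q=1.2517 -2.4522 -0.7798 rad, dq=1.3919 -1.8240 0.1755 rad/s, ee=0.3108 -0.0395 0.1569 m, effort=-3.4854 2.3719 -0.7289 N·m.
t=0.9600 s (step 48): q=1.3539 -2.5894 -0.7610 rad, dq=1.1581 -1.5971 0.2856 rad/s, ee=0.2721 -0.0578 0.1414 m, effort=-3.3695 1.9901 -0.7652 N·m.
t=1.0400 s (step 52): q=1.4366 -2.7073 -0.7352 rad, dq=0.9050 -1.3485 0.3511 rad/s, ee=0.2373 -0.0760 0.1333 m, effort=-3.2149 1.6406 -0.7972 N·m.
t=1.1200 s (step 56): q=1.4991 -2.8054 -0.7056 rad, dq=0.6606 -1.1039 0.3852 rad/s, ee=0.2073 -0.0927 0.1294 m, effort=-3.0524 1.3351 -0.8313 N·m.
t=1.2000 s (step 60): q=1.5431 -2.8847 -0.6740 rad, dq=0.4441 -0.8816 0.3999 rad/s, ee=0.1822 -0.1075 0.1270 m, effort=-2.8999 1.0789 -0.8692 N·m.
t=1.2800 s (step 64): q=1.5712 -2.9474 -0.6418 rad, dq=0.2632 -0.6906 0.4032 rad/s, ee=0.1616 -0.1202 0.1244 m, effort=-2.7656 0.8731 -0.9089 N·m.
t=1.3600 s (step 68): q=1.5863 -2.9962 -0.6097 rad, dq=0.1176 -0.5330 0.3991 rad/s, ee=0.1451 -0.1311 0.1209 m, effort=-2.6512 0.7154 -0.9473 N·m.
t=1.4400 s (step 72): q=1.5909 -3.0336 -0.5781 rad, dq=0.0040 -0.4066 0.3904 rad/s, ee=0.1318 -0.1404 0.1163 m, effort=-2.5565 0.6007 -0.9824 N·m.
t=1.5200 s (step 76): q=1.5881 -3.0621 -0.5472 rad, dq=-0.0709 -0.3091 0.3806 rad/s, ee=0.1212 -0.1484 0.1105 m, effort=-2.4949 0.5209 -1.0137 N·m.
t=1.6000 s (step 80): q=1.5799 -3.0836 -0.5174 rad, dq=-0.1332 -0.2318 0.3651 rad/s, ee=0.1127 -0.1551 0.1038 m, effort=-2.4369 0.4690 -1.0377 N·m.
t=1.6800 s (step 84): q=1.5672 -3.0996 -0.4889 rad, dq=-0.1837 -0.1714 0.3477 rad/s, ee=0.1058 -0.1608 0.0965 m, effort=-2.3827 0.4404 -1.0573 N·m.
t=1.7600 s (step 88): q=1.5508 -3.1114 -0.4618 rad, dq=-0.2233 -0.1246 0.3290 rad/s, ee=0.1002 -0.1657 0.0886 m, effort=-2.3330 0.4302 -1.0725 N·m.
t=1.8400 s (step 92): q=1.5317 -3.1198 -0.4363 rad, dq=-0.2532 -0.0885 0.3096 rad/s, ee=0.0954 -0.1698 0.0805 m, effort=-2.2872 0.4342 -1.0835 N·m.
t=1.9000 s (step 95): q=1.5160 -3.1245 -0.4181 rad, dq=-0.2703 -0.0670 0.2947 rad/s, ee=0.0924 -0.1724 0.0742 m.
final ee position (m): 0.0924 -0.1724 0.0742


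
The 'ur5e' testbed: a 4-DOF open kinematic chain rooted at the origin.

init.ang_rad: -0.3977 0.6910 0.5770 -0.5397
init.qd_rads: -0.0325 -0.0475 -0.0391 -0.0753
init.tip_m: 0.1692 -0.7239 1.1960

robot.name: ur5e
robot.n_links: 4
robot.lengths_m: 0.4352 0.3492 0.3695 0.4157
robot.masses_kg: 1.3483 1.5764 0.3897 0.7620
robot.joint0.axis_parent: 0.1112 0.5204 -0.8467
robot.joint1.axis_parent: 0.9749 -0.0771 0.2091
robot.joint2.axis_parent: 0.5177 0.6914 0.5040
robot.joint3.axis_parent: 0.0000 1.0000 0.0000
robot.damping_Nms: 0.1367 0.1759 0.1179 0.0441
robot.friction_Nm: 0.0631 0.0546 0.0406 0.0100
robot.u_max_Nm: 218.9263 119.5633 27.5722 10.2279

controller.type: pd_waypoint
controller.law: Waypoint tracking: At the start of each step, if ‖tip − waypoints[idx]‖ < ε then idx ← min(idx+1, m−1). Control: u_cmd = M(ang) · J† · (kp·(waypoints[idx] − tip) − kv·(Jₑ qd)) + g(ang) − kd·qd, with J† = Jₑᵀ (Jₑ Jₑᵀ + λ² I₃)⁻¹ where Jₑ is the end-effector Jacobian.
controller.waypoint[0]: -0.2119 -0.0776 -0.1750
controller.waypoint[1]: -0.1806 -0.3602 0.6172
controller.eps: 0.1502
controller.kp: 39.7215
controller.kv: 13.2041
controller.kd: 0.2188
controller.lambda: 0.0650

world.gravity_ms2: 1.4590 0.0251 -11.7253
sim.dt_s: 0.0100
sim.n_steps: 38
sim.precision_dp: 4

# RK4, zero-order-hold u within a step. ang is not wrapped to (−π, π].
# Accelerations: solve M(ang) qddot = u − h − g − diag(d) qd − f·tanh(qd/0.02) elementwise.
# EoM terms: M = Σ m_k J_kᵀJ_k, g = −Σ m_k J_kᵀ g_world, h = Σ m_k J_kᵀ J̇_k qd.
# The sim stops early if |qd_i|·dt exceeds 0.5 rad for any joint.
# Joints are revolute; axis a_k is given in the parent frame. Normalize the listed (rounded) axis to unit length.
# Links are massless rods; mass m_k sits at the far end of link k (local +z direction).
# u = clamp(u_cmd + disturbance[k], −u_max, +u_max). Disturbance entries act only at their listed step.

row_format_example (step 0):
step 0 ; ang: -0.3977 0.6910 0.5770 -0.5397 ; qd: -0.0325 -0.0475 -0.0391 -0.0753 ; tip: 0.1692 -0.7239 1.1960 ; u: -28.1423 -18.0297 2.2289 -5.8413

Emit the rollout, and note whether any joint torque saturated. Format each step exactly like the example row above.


step 1 ; ang: -0.4067 0.6903 0.5827 -0.5549 ; qd: -1.7529 -0.0841 1.1653 -2.9364 ; tip: 0.1679 -0.7228 1.1940 ; u: -24.5562 -17.8331 1.4324 -4.4652
step 2 ; ang: -0.4313 0.6894 0.5989 -0.5954 ; qd: -3.1651 -0.0999 2.0429 -5.1439 ; tip: 0.1657 -0.7200 1.1877 ; u: -20.4619 -17.1472 0.7763 -3.5347
step 3 ; ang: -0.4684 0.6883 0.6224 -0.6553 ; qd: -4.2333 -0.1222 2.6423 -6.7972 ; tip: 0.1626 -0.7154 1.1779 ; u: -16.2993 -15.9684 0.2048 -2.8754
step 4 ; ang: -0.5145 0.6869 0.6508 -0.7294 ; qd: -4.9756 -0.1570 3.0213 -7.9891 ; tip: 0.1587 -0.7089 1.1650 ; u: -12.4038 -14.4196 -0.3058 -2.3655
step 5 ; ang: -0.5666 0.6851 0.6822 -0.8135 ; qd: -5.4413 -0.1983 3.2362 -8.8053 ; tip: 0.1542 -0.7007 1.1495 ; u: -8.9593 -12.6829 -0.7582 -1.9246
step 6 ; ang: -0.6222 0.6829 0.7151 -0.9042 ; qd: -5.6908 -0.2362 3.3357 -9.3250 ; tip: 0.1491 -0.6907 1.1317 ; u: -6.0218 -10.9228 -1.1471 -1.5042
step 7 ; ang: -0.6796 0.6804 0.7486 -0.9990 ; qd: -5.7817 -0.2618 3.3577 -9.6186 ; tip: 0.1434 -0.6792 1.1120 ; u: -3.5687 -9.2506 -1.4677 -1.0795
step 8 ; ang: -0.7373 0.6777 0.7820 -1.0958 ; qd: -5.7622 -0.2692 3.3298 -9.7453 ; tip: 0.1371 -0.6664 1.0908 ; u: -1.5419 -7.7240 -1.7191 -0.6421
step 9 ; ang: -0.7944 0.6751 0.8150 -1.1933 ; qd: -5.6697 -0.2547 3.2703 -9.7523 ; tip: 0.1302 -0.6525 1.0683 ; u: 0.1257 -6.3621 -1.9050 -0.1934
step 10 ; ang: -0.8504 0.6727 0.8473 -1.2904 ; qd: -5.5318 -0.2169 3.1907 -9.6759 ; tip: 0.1229 -0.6376 1.0448 ; u: 1.4975 -5.1610 -2.0317 0.2597
step 11 ; ang: -0.9049 0.6709 0.8787 -1.3865 ; qd: -5.3682 -0.1556 3.0979 -9.5428 ; tip: 0.1151 -0.6221 1.0206 ; u: 2.6286 -4.1055 -2.1075 0.7082
step 12 ; ang: -0.9577 0.6697 0.9092 -1.4810 ; qd: -5.1926 -0.0713 2.9956 -9.3729 ; tip: 0.1068 -0.6060 0.9959 ; u: 3.5651 -3.1759 -2.1415 1.1430
step 13 ; ang: -1.0087 0.6695 0.9386 -1.5738 ; qd: -5.0139 0.0345 2.8861 -9.1804 ; tip: 0.0982 -0.5897 0.9707 ; u: 4.3461 -2.3482 -2.1424 1.5559
step 14 ; ang: -1.0579 0.6705 0.9668 -1.6645 ; qd: -4.8372 0.1596 2.7711 -8.9758 ; tip: 0.0893 -0.5732 0.9454 ; u: 5.0056 -1.5952 -2.1183 1.9400
step 15 ; ang: -1.1054 0.6728 0.9939 -1.7532 ; qd: -4.6683 0.3049 2.6479 -8.7651 ; tip: 0.0800 -0.5567 0.9201 ; u: 5.5638 -0.9137 -2.0770 2.2900
step 16 ; ang: -1.1512 0.6766 1.0198 -1.8398 ; qd: -4.5098 0.4694 2.5154 -8.5534 ; tip: 0.0705 -0.5403 0.8948 ; u: 6.0419 -0.2880 -2.0246 2.6020
step 17 ; ang: -1.1956 0.6822 1.0442 -1.9242 ; qd: -4.3632 0.6523 2.3718 -8.3440 ; tip: 0.0608 -0.5241 0.8696 ; u: 6.4580 0.2962 -1.9666 2.8736
step 18 ; ang: -1.2385 0.6898 1.0671 -2.0066 ; qd: -4.2295 0.8529 2.2145 -8.1391 ; tip: 0.0509 -0.5082 0.8447 ; u: 6.8277 0.8524 -1.9075 3.1035
step 19 ; ang: -1.2802 0.6994 1.0884 -2.0870 ; qd: -4.1090 1.0708 2.0403 -7.9402 ; tip: 0.0408 -0.4927 0.8202 ; u: 7.1650 1.3929 -1.8515 3.2915
step 20 ; ang: -1.3207 0.7112 1.1079 -2.1654 ; qd: -4.0014 1.3055 1.8449 -7.7477 ; tip: 0.0307 -0.4775 0.7962 ; u: 7.4829 1.9303 -1.8022 3.4379
step 21 ; ang: -1.3602 0.7255 1.1252 -2.2419 ; qd: -3.9065 1.5567 1.6229 -7.5616 ; tip: 0.0204 -0.4629 0.7726 ; u: 7.7944 2.4771 -1.7637 3.5440
step 22 ; ang: -1.3989 0.7424 1.1402 -2.3167 ; qd: -3.8231 1.8239 1.3673 -7.3814 ; tip: 0.0102 -0.4487 0.7497 ; u: 8.1131 3.0465 -1.7402 3.6113
step 23 ; ang: -1.4367 0.7621 1.1524 -2.3896 ; qd: -3.7499 2.1066 1.0689 -7.2057 ; tip: -0.0002 -0.4351 0.7274 ; u: 8.4536 3.6521 -1.7376 3.6417
step 24 ; ang: -1.4739 0.7846 1.1614 -2.4608 ; qd: -3.6847 2.4037 0.7163 -7.0325 ; tip: -0.0105 -0.4220 0.7059 ; u: 8.8324 4.3075 -1.7638 3.6373
step 25 ; ang: -1.5104 0.8102 1.1665 -2.5302 ; qd: -3.6242 2.7137 0.2954 -6.8589 ; tip: -0.0207 -0.4095 0.6852 ; u: 9.2663 5.0224 -1.8300 3.6004
step 26 ; ang: -1.5463 0.8390 1.1670 -2.5980 ; qd: -3.5633 3.0336 -0.2086 -6.6804 ; tip: -0.0309 -0.3975 0.6655 ; u: 9.7696 5.7963 -1.9536 3.5329
step 27 ; ang: -1.5816 0.8709 1.1620 -2.6638 ; qd: -3.4929 3.3580 -0.8042 -6.4917 ; tip: -0.0410 -0.3860 0.6467 ; u: 10.3417 6.5980 -2.1604 3.4372
step 28 ; ang: -1.6161 0.9062 1.1505 -2.7277 ; qd: -3.4076 3.6818 -1.5254 -6.2827 ; tip: -0.0509 -0.3749 0.6291 ; u: 10.8982 7.3019 -2.4489 3.3147
step 29 ; ang: -1.6497 0.9446 1.1310 -2.7894 ; qd: -3.3005 3.9940 -2.3903 -6.0417 ; tip: -0.0606 -0.3639 0.6126 ; u: 11.2201 7.6197 -2.7958 3.1674
step 30 ; ang: -1.6821 0.9860 1.1020 -2.8484 ; qd: -3.1720 4.2774 -3.4058 -5.7540 ; tip: -0.0700 -0.3530 0.5976 ; u: 10.8048 6.9814 -3.0807 2.9981
step 31 ; ang: -1.7132 1.0299 1.0623 -2.9043 ; qd: -3.0445 4.5070 -4.5494 -5.4038 ; tip: -0.0789 -0.3419 0.5840 ; u: 8.8316 4.5939 -3.0136 2.8128
step 32 ; ang: -1.7434 1.0758 1.0108 -2.9562 ; qd: -2.9796 4.6512 -5.7405 -4.9788 ; tip: -0.0873 -0.3304 0.5720 ; u: 4.6161 0.0436 -2.2040 2.6226
step 33 ; ang: -1.7737 1.1225 0.9479 -3.0036 ; qd: -3.0749 4.6840 -6.8249 -4.4796 ; tip: -0.0948 -0.3182 0.5617 ; u: -1.4588 -5.7752 -0.5087 2.4415
step 34 ; ang: -1.8062 1.1690 0.8756 -3.0456 ; qd: -3.4135 4.6048 -7.6190 -3.9254 ; tip: -0.1015 -0.3055 0.5532 ; u: -7.8275 -10.8661 1.7160 2.2754
step 35 ; ang: -1.8433 1.2142 0.7974 -3.0820 ; qd: -4.0066 4.4481 -8.0061 -3.3479 ; tip: -0.1073 -0.2926 0.5462 ; u: -12.9628 -13.6551 3.9048 2.1109
step 36 ; ang: -1.8874 1.2578 0.7174 -3.1126 ; qd: -4.7928 4.2675 -7.9807 -2.7769 ; tip: -0.1121 -0.2798 0.5403 ; u: -16.2564 -13.8523 5.6811 1.9215
step 37 ; ang: -1.9398 1.2997 0.6394 -3.1377 ; qd: -5.6799 4.1123 -7.6131 -2.2327 ; tip: -0.1162 -0.2677 0.5350 ; u: -17.8411 -12.1047 6.9183 1.6850
step 38 ; ang: -2.0012 1.3403 0.5663 -3.1575 ; qd: -6.5776 4.0138 -6.9959 -1.7274 ; tip: -0.1198 -0.2566 0.5298
any joint saturated: no


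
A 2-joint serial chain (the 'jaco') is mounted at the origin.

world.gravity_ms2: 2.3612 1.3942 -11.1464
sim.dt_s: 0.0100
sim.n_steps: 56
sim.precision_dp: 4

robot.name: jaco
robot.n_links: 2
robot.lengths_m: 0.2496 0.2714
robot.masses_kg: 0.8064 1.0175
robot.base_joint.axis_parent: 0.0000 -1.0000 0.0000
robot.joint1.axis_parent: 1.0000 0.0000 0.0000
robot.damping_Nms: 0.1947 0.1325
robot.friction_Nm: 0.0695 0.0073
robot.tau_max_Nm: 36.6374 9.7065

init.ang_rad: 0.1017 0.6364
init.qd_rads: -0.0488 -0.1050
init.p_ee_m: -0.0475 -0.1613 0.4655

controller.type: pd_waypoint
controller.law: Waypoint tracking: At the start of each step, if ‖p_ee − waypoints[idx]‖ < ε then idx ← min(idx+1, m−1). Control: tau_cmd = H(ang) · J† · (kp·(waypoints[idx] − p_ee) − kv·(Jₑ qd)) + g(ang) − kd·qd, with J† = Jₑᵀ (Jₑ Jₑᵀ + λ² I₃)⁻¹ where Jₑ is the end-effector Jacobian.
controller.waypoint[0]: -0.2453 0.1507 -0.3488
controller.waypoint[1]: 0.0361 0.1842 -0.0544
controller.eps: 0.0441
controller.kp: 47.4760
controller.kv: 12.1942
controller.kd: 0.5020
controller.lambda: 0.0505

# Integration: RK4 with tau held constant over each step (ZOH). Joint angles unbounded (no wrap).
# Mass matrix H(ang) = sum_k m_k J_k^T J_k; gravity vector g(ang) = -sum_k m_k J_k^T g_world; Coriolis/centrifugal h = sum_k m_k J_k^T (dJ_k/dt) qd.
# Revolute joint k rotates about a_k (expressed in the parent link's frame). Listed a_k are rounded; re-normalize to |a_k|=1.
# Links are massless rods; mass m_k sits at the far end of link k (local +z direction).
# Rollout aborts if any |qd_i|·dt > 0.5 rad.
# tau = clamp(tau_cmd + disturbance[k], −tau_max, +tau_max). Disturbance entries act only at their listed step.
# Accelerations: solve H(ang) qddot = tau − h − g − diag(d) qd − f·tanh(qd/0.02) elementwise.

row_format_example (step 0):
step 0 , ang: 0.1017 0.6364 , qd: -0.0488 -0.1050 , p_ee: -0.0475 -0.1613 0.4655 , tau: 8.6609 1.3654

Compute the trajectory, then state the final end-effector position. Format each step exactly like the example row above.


step 1 , ang: 0.1026 0.6373 , qd: 0.2361 0.2816 , p_ee: -0.0479 -0.1615 0.4653 , tau: 7.5803 0.8314
step 2 , ang: 0.1062 0.6417 , qd: 0.4805 0.5903 , p_ee: -0.0495 -0.1624 0.4644 , tau: 6.6533 0.4138
step 3 , ang: 0.1121 0.6488 , qd: 0.6928 0.8384 , p_ee: -0.0521 -0.1640 0.4629 , tau: 5.8519 0.0863
step 4 , ang: 0.1199 0.6582 , qd: 0.8790 1.0392 , p_ee: -0.0556 -0.1660 0.4610 , tau: 5.1556 -0.1714
step 5 , ang: 0.1296 0.6694 , qd: 1.0437 1.2030 , p_ee: -0.0597 -0.1684 0.4586 , tau: 4.5473 -0.3754
step 6 , ang: 0.1407 0.6821 , qd: 1.1907 1.3380 , p_ee: -0.0646 -0.1711 0.4557 , tau: 4.0123 -0.5380
step 7 , ang: 0.1533 0.6961 , qd: 1.3233 1.4503 , p_ee: -0.0699 -0.1740 0.4525 , tau: 3.5384 -0.6690
step 8 , ang: 0.1671 0.7110 , qd: 1.4441 1.5448 , p_ee: -0.0757 -0.1771 0.4489 , tau: 3.1152 -0.7759
step 9 , ang: 0.1821 0.7269 , qd: 1.5553 1.6252 , p_ee: -0.0819 -0.1804 0.4449 , tau: 2.7340 -0.8645
step 10 , ang: 0.1982 0.7435 , qd: 1.6586 1.6942 , p_ee: -0.0885 -0.1837 0.4406 , tau: 2.3876 -0.9392
step 11 , ang: 0.2152 0.7607 , qd: 1.7556 1.7538 , p_ee: -0.0953 -0.1871 0.4359 , tau: 2.0698 -1.0033
step 12 , ang: 0.2332 0.7785 , qd: 1.8476 1.8057 , p_ee: -0.1024 -0.1906 0.4308 , tau: 1.7753 -1.0596
step 13 , ang: 0.2522 0.7968 , qd: 1.9357 1.8509 , p_ee: -0.1096 -0.1941 0.4254 , tau: 1.4998 -1.1098
step 14 , ang: 0.2719 0.8155 , qd: 2.0207 1.8903 , p_ee: -0.1170 -0.1976 0.4196 , tau: 1.2399 -1.1553
step 15 , ang: 0.2925 0.8346 , qd: 2.1034 1.9242 , p_ee: -0.1245 -0.2011 0.4135 , tau: 0.9923 -1.1973
step 16 , ang: 0.3140 0.8540 , qd: 2.1843 1.9531 , p_ee: -0.1322 -0.2046 0.4070 , tau: 0.7547 -1.2363
step 17 , ang: 0.3362 0.8736 , qd: 2.2641 1.9771 , p_ee: -0.1398 -0.2081 0.4001 , tau: 0.5249 -1.2730
step 18 , ang: 0.3592 0.8935 , qd: 2.3430 1.9962 , p_ee: -0.1475 -0.2115 0.3929 , tau: 0.3013 -1.3075
step 19 , ang: 0.3831 0.9135 , qd: 2.4215 2.0104 , p_ee: -0.1553 -0.2149 0.3853 , tau: 0.0825 -1.3401
step 20 , ang: 0.4077 0.9337 , qd: 2.4996 2.0196 , p_ee: -0.1630 -0.2182 0.3774 , tau: -0.1326 -1.3707
step 21 , ang: 0.4330 0.9539 , qd: 2.5776 2.0237 , p_ee: -0.1706 -0.2214 0.3691 , tau: -0.3449 -1.3993
step 22 , ang: 0.4592 0.9741 , qd: 2.6556 2.0224 , p_ee: -0.1782 -0.2245 0.3604 , tau: -0.5551 -1.4257
step 23 , ang: 0.4861 0.9943 , qd: 2.7335 2.0155 , p_ee: -0.1857 -0.2275 0.3515 , tau: -0.7636 -1.4498
step 24 , ang: 0.5138 1.0144 , qd: 2.8112 2.0029 , p_ee: -0.1931 -0.2305 0.3422 , tau: -0.9710 -1.4714
step 25 , ang: 0.5423 1.0343 , qd: 2.8888 1.9844 , p_ee: -0.2004 -0.2333 0.3326 , tau: -1.1773 -1.4901
step 26 , ang: 0.5716 1.0541 , qd: 2.9659 1.9597 , p_ee: -0.2076 -0.2360 0.3227 , tau: -1.3827 -1.5057
step 27 , ang: 0.6016 1.0735 , qd: 3.0423 1.9288 , p_ee: -0.2145 -0.2385 0.3125 , tau: -1.5873 -1.5179
step 28 , ang: 0.6324 1.0926 , qd: 3.1178 1.8915 , p_ee: -0.2214 -0.2410 0.3021 , tau: -1.7911 -1.5265
step 29 , ang: 0.6640 1.1113 , qd: 3.1920 1.8478 , p_ee: -0.2280 -0.2433 0.2914 , tau: -1.9940 -1.5310
step 30 , ang: 0.6962 1.1295 , qd: 3.2644 1.7976 , p_ee: -0.2344 -0.2454 0.2804 , tau: -2.1958 -1.5313
step 31 , ang: 0.7292 1.1472 , qd: 3.3347 1.7410 , p_ee: -0.2406 -0.2474 0.2693 , tau: -2.3964 -1.5271
step 32 , ang: 0.7629 1.1643 , qd: 3.4024 1.6781 , p_ee: -0.2466 -0.2493 0.2580 , tau: -2.5955 -1.5182
step 33 , ang: 0.7972 1.1808 , qd: 3.4669 1.6089 , p_ee: -0.2524 -0.2510 0.2465 , tau: -2.7930 -1.5044
step 34 , ang: 0.8322 1.1965 , qd: 3.5277 1.5338 , p_ee: -0.2579 -0.2526 0.2348 , tau: -2.9886 -1.4856
step 35 , ang: 0.8678 1.2114 , qd: 3.5843 1.4530 , p_ee: -0.2632 -0.2541 0.2231 , tau: -3.1820 -1.4616
step 36 , ang: 0.9039 1.2256 , qd: 3.6361 1.3668 , p_ee: -0.2683 -0.2554 0.2112 , tau: -3.3729 -1.4324
step 37 , ang: 0.9405 1.2388 , qd: 3.6825 1.2756 , p_ee: -0.2731 -0.2566 0.1993 , tau: -3.5610 -1.3981
step 38 , ang: 0.9775 1.2511 , qd: 3.7231 1.1798 , p_ee: -0.2777 -0.2576 0.1873 , tau: -3.7461 -1.3586
step 39 , ang: 1.0149 1.2624 , qd: 3.7574 1.0801 , p_ee: -0.2820 -0.2586 0.1752 , tau: -3.9279 -1.3142
step 40 , ang: 1.0526 1.2727 , qd: 3.7850 0.9767 , p_ee: -0.2861 -0.2594 0.1631 , tau: -4.1059 -1.2649
step 41 , ang: 1.0905 1.2819 , qd: 3.8053 0.8705 , p_ee: -0.2899 -0.2602 0.1510 , tau: -4.2800 -1.2110
step 42 , ang: 1.1286 1.2901 , qd: 3.8183 0.7618 , p_ee: -0.2936 -0.2608 0.1390 , tau: -4.4498 -1.1528
step 43 , ang: 1.1669 1.2971 , qd: 3.8235 0.6514 , p_ee: -0.2970 -0.2613 0.1269 , tau: -4.6149 -1.0906
step 44 , ang: 1.2051 1.3031 , qd: 3.8208 0.5398 , p_ee: -0.3001 -0.2617 0.1149 , tau: -4.7752 -1.0248
step 45 , ang: 1.2432 1.3080 , qd: 3.8102 0.4277 , p_ee: -0.3031 -0.2621 0.1030 , tau: -4.9302 -0.9557
step 46 , ang: 1.2812 1.3117 , qd: 3.7918 0.3156 , p_ee: -0.3059 -0.2623 0.0911 , tau: -5.0797 -0.8838
step 47 , ang: 1.3190 1.3143 , qd: 3.7655 0.2041 , p_ee: -0.3084 -0.2625 0.0793 , tau: -5.2235 -0.8095
step 48 , ang: 1.3565 1.3158 , qd: 3.7316 0.0937 , p_ee: -0.3108 -0.2626 0.0676 , tau: -5.3612 -0.7333
step 49 , ang: 1.3936 1.3162 , qd: 3.6904 -0.0148 , p_ee: -0.3130 -0.2626 0.0560 , tau: -5.4926 -0.6560
step 50 , ang: 1.4303 1.3155 , qd: 3.6423 -0.1196 , p_ee: -0.3150 -0.2626 0.0446 , tau: -5.6177 -0.5798
step 51 , ang: 1.4664 1.3138 , qd: 3.5877 -0.2222 , p_ee: -0.3168 -0.2625 0.0332 , tau: -5.7362 -0.5026
step 52 , ang: 1.5020 1.3111 , qd: 3.5271 -0.3223 , p_ee: -0.3185 -0.2623 0.0220 , tau: -5.8479 -0.4248
step 53 , ang: 1.5369 1.3074 , qd: 3.4610 -0.4194 , p_ee: -0.3201 -0.2620 0.0108 , tau: -5.9530 -0.3470
step 54 , ang: 1.5712 1.3027 , qd: 3.3899 -0.5133 , p_ee: -0.3215 -0.2617 -0.0001 , tau: -6.0512 -0.2695
step 55 , ang: 1.6047 1.2972 , qd: 3.3144 -0.6037 , p_ee: -0.3228 -0.2613 -0.0109 , tau: -6.1426 -0.1928
step 56 , ang: 1.6375 1.2907 , qd: 3.2352 -0.6904 , p_ee: -0.3239 -0.2608 -0.0216
final p_ee position (m): -0.3239 -0.2608 -0.0216
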